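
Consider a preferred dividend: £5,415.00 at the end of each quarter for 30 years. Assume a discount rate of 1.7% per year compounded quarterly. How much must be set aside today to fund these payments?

£508,188.35

This is an ordinary annuity: 120 payments of £5,415.00 at the end of each quarter.
Periodic rate r = 0.017/4 per quarter; n is counted in quarters.
PV = PMT × [(1 − (1+r)^−n)/r] = 5,415 × [1 − (1+r)^−120] / r = £508,188.35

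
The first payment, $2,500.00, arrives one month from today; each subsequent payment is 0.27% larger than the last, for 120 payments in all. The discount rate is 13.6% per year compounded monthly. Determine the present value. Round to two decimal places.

$186,069.49

Periodic rate r = 0.136/12 per month; n is counted in months.
Growing ordinary annuity: PV = PMT₁ × [1 − ((1+g)/(1+r))^n] / (r − g) = 2,500 × [1 − ((1+0.0027)/(1+r))^120] / (r − 0.0027) = $186,069.49.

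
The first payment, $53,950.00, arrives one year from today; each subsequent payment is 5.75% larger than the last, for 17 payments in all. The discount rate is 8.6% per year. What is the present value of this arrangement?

Periodic rate r = 0.086 per year.
Growing ordinary annuity: PV = PMT₁ × [1 − ((1+g)/(1+r))^n] / (r − g) = 53,950 × [1 − ((1+0.0575)/(1+r))^17] / (r − 0.0575) = $688,484.82.

$688,484.82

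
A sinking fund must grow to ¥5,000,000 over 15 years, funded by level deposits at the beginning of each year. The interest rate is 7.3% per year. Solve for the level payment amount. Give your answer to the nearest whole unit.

¥181,194

Level annuity due; solve FV = PMT × [((1+r)^n − 1)/r] × (1+r) for PMT.
Periodic rate r = 0.073 per year.
With n = 15: PMT = 5,000,000 / ([((1+r)^n − 1)/r] × (1+r)) = ¥181,194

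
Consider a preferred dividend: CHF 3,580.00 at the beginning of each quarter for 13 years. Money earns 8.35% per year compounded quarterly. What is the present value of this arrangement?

CHF 115,283.29

This is an annuity due: 52 payments of CHF 3,580.00 at the beginning of each quarter.
Periodic rate r = 0.0835/4 per quarter; n is counted in quarters.
PV = PMT × [(1 − (1+r)^−n)/r] × (1+r) = 3,580 × [1 − (1+r)^−52] / r × (1+r) = CHF 115,283.29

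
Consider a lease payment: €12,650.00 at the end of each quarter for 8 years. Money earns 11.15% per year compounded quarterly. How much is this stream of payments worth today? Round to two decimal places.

This is an ordinary annuity: 32 payments of €12,650.00 at the end of each quarter.
Periodic rate r = 0.1115/4 per quarter; n is counted in quarters.
PV = PMT × [(1 − (1+r)^−n)/r] = 12,650 × [1 − (1+r)^−32] / r = €265,539.57

€265,539.57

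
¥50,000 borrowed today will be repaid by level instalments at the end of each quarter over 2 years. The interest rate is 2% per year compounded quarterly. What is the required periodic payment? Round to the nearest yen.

Level ordinary annuity; solve PV = PMT × [(1 − (1+r)^−n)/r] for PMT.
Periodic rate r = 0.02/4 per quarter; n is counted in quarters.
With n = 8: PMT = 50,000 / ([(1 − (1+r)^−n)/r]) = ¥6,391

¥6,391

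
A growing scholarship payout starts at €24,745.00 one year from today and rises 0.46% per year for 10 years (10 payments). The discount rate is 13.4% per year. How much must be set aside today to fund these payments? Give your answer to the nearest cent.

€134,297.02

Periodic rate r = 0.134 per year.
Growing ordinary annuity: PV = PMT₁ × [1 − ((1+g)/(1+r))^n] / (r − g) = 24,745 × [1 − ((1+0.0046)/(1+r))^10] / (r − 0.0046) = €134,297.02.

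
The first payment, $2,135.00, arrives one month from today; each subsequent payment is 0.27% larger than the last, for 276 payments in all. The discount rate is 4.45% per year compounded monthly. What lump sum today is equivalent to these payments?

Periodic rate r = 0.0445/12 per month; n is counted in months.
Growing ordinary annuity: PV = PMT₁ × [1 − ((1+g)/(1+r))^n] / (r − g) = 2,135 × [1 − ((1+0.0027)/(1+r))^276] / (r − 0.0027) = $512,944.40.

$512,944.40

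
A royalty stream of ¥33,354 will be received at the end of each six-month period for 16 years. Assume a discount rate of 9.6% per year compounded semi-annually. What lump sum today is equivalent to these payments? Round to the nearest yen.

¥539,870

This is an ordinary annuity: 32 payments of ¥33,354 at the end of each six-month period.
Periodic rate r = 0.096/2 per half-year; n is counted in half-years.
PV = PMT × [(1 − (1+r)^−n)/r] = 33,354 × [1 − (1+r)^−32] / r = ¥539,870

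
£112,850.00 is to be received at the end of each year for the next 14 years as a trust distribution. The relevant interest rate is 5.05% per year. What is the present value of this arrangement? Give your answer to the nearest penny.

£1,113,499.16

This is an ordinary annuity: 14 payments of £112,850.00 at the end of each year.
Periodic rate r = 0.0505 per year.
PV = PMT × [(1 − (1+r)^−n)/r] = 112,850 × [1 − (1+r)^−14] / r = £1,113,499.16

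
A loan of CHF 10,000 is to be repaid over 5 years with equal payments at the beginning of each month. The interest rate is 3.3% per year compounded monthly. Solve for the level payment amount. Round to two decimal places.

Level annuity due; solve PV = PMT × [(1 − (1+r)^−n)/r] × (1+r) for PMT.
Periodic rate r = 0.033/12 per month; n is counted in months.
With n = 60: PMT = 10,000 / ([(1 − (1+r)^−n)/r] × (1+r)) = CHF 180.53

CHF 180.53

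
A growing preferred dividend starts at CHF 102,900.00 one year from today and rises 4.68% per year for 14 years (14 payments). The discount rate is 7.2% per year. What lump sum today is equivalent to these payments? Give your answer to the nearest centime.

CHF 1,156,622.37

Periodic rate r = 0.072 per year.
Growing ordinary annuity: PV = PMT₁ × [1 − ((1+g)/(1+r))^n] / (r − g) = 102,900 × [1 − ((1+0.0468)/(1+r))^14] / (r − 0.0468) = CHF 1,156,622.37.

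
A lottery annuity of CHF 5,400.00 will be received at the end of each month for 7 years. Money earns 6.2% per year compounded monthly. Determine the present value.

This is an ordinary annuity: 84 payments of CHF 5,400.00 at the end of each month.
Periodic rate r = 0.062/12 per month; n is counted in months.
PV = PMT × [(1 − (1+r)^−n)/r] = 5,400 × [1 − (1+r)^−84] / r = CHF 367,231.44

CHF 367,231.44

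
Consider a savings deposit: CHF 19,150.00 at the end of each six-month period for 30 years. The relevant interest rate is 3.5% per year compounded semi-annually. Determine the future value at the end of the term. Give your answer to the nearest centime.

CHF 2,004,530.38

This is an ordinary annuity: 60 deposits of CHF 19,150.00 at the end of each six-month period.
Periodic rate r = 0.035/2 per half-year; n is counted in half-years.
FV = PMT × [((1+r)^n − 1)/r] = 19,150 × [(1+r)^60 − 1] / r = CHF 2,004,530.38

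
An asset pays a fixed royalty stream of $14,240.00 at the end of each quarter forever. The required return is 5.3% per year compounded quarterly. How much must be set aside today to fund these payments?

$1,074,716.98

Periodic rate r = 0.053/4 per quarter.
Level perpetuity: PV = PMT / r = 14,240 / (0.053/4) = $1,074,716.98.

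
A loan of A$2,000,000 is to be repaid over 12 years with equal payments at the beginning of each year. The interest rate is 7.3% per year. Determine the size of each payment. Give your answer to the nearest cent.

A$238,438.95

Level annuity due; solve PV = PMT × [(1 − (1+r)^−n)/r] × (1+r) for PMT.
Periodic rate r = 0.073 per year.
With n = 12: PMT = 2,000,000 / ([(1 − (1+r)^−n)/r] × (1+r)) = A$238,438.95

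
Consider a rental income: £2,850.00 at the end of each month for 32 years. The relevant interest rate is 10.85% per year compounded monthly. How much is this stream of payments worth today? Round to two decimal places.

£305,264.73

This is an ordinary annuity: 384 payments of £2,850.00 at the end of each month.
Periodic rate r = 0.1085/12 per month; n is counted in months.
PV = PMT × [(1 − (1+r)^−n)/r] = 2,850 × [1 − (1+r)^−384] / r = £305,264.73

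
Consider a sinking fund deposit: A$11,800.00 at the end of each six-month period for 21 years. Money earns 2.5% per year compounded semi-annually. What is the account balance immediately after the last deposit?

This is an ordinary annuity: 42 deposits of A$11,800.00 at the end of each six-month period.
Periodic rate r = 0.025/2 per half-year; n is counted in half-years.
FV = PMT × [((1+r)^n − 1)/r] = 11,800 × [(1+r)^42 − 1] / r = A$646,608.63

A$646,608.63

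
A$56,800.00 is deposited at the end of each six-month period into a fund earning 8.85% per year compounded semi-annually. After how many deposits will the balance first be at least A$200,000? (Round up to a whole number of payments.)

Periodic rate r = 0.0885/2 per half-year; n is counted in half-years.
Ordinary annuity FV: 200,000 = 56,800 × [((1+r)^n − 1)/r].
(1+r)^n = 1 + 200,000 × r / 56,800, so n = ln(1 + 200,000·r/56,800) / ln(1+r) = 3.34.
Round up to a whole number of payments: n = 4.

4 payments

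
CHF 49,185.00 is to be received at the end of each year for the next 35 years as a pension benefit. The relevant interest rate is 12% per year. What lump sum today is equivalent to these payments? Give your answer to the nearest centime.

CHF 402,112.16

This is an ordinary annuity: 35 payments of CHF 49,185.00 at the end of each year.
Periodic rate r = 0.12 per year.
PV = PMT × [(1 − (1+r)^−n)/r] = 49,185 × [1 − (1+r)^−35] / r = CHF 402,112.16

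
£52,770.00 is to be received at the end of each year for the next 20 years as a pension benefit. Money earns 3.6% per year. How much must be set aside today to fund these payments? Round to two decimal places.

This is an ordinary annuity: 20 payments of £52,770.00 at the end of each year.
Periodic rate r = 0.036 per year.
PV = PMT × [(1 − (1+r)^−n)/r] = 52,770 × [1 − (1+r)^−20] / r = £743,247.43

£743,247.43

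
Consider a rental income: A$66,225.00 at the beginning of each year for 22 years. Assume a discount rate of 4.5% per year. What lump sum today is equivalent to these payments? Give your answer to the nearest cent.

A$953,952.84

This is an annuity due: 22 payments of A$66,225.00 at the beginning of each year.
Periodic rate r = 0.045 per year.
PV = PMT × [(1 − (1+r)^−n)/r] × (1+r) = 66,225 × [1 − (1+r)^−22] / r × (1+r) = A$953,952.84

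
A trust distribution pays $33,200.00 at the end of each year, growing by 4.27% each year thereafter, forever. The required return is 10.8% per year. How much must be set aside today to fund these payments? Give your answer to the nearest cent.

$508,422.66

Periodic rate r = 0.108 per year.
Growing perpetuity (Gordon): PV = PMT₁ / (r − g) = 33,200 / (r − 0.0427) = $508,422.66.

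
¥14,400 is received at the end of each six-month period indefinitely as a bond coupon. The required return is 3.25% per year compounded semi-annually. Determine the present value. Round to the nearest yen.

Periodic rate r = 0.0325/2 per half-year.
Level perpetuity: PV = PMT / r = 14,400 / (0.0325/2) = ¥886,154.

¥886,154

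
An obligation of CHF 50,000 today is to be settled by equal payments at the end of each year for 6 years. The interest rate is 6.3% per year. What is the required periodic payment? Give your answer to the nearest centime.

CHF 10,264.17

Level ordinary annuity; solve PV = PMT × [(1 − (1+r)^−n)/r] for PMT.
Periodic rate r = 0.063 per year.
With n = 6: PMT = 50,000 / ([(1 − (1+r)^−n)/r]) = CHF 10,264.17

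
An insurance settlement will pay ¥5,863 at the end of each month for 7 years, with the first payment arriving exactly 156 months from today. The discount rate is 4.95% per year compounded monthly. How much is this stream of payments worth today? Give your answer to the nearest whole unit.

¥219,520

Ordinary annuity of 84 payments, first payment at period 156.
Periodic rate r = 0.0495/12 per month; n is counted in months.
The ordinary-annuity PV formula values the stream one period before the first payment (period 155); discount that back 155 periods:
PV₀ = 5,863 × [1 − (1+r)^−84] / r × (1+r)^−155 = ¥219,520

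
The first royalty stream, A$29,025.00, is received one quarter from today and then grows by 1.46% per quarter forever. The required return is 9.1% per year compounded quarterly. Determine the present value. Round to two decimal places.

A$3,561,349.69

Periodic rate r = 0.091/4 per quarter.
Growing perpetuity (Gordon): PV = PMT₁ / (r − g) = 29,025 / (r − 0.0146) = A$3,561,349.69.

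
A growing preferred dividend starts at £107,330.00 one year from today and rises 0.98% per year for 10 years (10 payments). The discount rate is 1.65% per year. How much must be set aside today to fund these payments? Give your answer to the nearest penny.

£1,025,104.20

Periodic rate r = 0.0165 per year.
Growing ordinary annuity: PV = PMT₁ × [1 − ((1+g)/(1+r))^n] / (r − g) = 107,330 × [1 − ((1+0.0098)/(1+r))^10] / (r − 0.0098) = £1,025,104.20.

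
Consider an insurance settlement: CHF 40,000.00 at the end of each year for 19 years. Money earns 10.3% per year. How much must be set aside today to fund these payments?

This is an ordinary annuity: 19 payments of CHF 40,000.00 at the end of each year.
Periodic rate r = 0.103 per year.
PV = PMT × [(1 − (1+r)^−n)/r] = 40,000 × [1 − (1+r)^−19] / r = CHF 328,053.58

CHF 328,053.58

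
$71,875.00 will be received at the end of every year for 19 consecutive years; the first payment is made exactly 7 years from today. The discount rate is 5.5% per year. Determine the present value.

$605,072.67

Ordinary annuity of 19 payments, first payment at period 7.
Periodic rate r = 0.055 per year.
The ordinary-annuity PV formula values the stream one period before the first payment (period 6); discount that back 6 periods:
PV₀ = 71,875 × [1 − (1+r)^−19] / r × (1+r)^−6 = $605,072.67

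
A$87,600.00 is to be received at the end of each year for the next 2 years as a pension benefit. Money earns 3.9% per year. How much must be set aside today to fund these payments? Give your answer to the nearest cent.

A$165,458.94

This is an ordinary annuity: 2 payments of A$87,600.00 at the end of each year.
Periodic rate r = 0.039 per year.
PV = PMT × [(1 − (1+r)^−n)/r] = 87,600 × [1 − (1+r)^−2] / r = A$165,458.94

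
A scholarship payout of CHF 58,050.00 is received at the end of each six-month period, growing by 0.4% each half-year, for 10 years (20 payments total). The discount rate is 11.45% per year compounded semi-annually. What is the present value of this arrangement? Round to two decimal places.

Periodic rate r = 0.1145/2 per half-year; n is counted in half-years.
Growing ordinary annuity: PV = PMT₁ × [1 − ((1+g)/(1+r))^n] / (r − g) = 58,050 × [1 − ((1+0.004)/(1+r))^20] / (r − 0.004) = CHF 702,345.14.

CHF 702,345.14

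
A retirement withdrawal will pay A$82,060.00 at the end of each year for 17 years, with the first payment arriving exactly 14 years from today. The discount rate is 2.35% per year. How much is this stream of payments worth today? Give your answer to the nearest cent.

Ordinary annuity of 17 payments, first payment at period 14.
Periodic rate r = 0.0235 per year.
The ordinary-annuity PV formula values the stream one period before the first payment (period 13); discount that back 13 periods:
PV₀ = 82,060 × [1 − (1+r)^−17] / r × (1+r)^−13 = A$842,279.06

A$842,279.06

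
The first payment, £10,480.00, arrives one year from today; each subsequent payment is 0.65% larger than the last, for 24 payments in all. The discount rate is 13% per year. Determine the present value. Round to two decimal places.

Periodic rate r = 0.13 per year.
Growing ordinary annuity: PV = PMT₁ × [1 − ((1+g)/(1+r))^n] / (r − g) = 10,480 × [1 − ((1+0.0065)/(1+r))^24] / (r − 0.0065) = £79,581.84.

£79,581.84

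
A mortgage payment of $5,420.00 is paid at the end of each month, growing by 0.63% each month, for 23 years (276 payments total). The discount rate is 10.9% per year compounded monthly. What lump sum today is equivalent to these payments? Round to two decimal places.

Periodic rate r = 0.109/12 per month; n is counted in months.
Growing ordinary annuity: PV = PMT₁ × [1 − ((1+g)/(1+r))^n] / (r − g) = 5,420 × [1 − ((1+0.0063)/(1+r))^276] / (r − 0.0063) = $1,038,741.69.

$1,038,741.69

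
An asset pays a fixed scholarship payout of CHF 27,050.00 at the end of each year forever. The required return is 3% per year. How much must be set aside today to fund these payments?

CHF 901,666.67

Periodic rate r = 0.03 per year.
Level perpetuity: PV = PMT / r = 27,050 / (0.03) = CHF 901,666.67.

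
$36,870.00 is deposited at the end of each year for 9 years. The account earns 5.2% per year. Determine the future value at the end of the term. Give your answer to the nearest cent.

This is an ordinary annuity: 9 deposits of $36,870.00 at the end of each year.
Periodic rate r = 0.052 per year.
FV = PMT × [((1+r)^n − 1)/r] = 36,870 × [(1+r)^9 − 1] / r = $409,913.53

$409,913.53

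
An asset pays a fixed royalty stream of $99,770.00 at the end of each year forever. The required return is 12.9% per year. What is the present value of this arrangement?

Periodic rate r = 0.129 per year.
Level perpetuity: PV = PMT / r = 99,770 / (0.129) = $773,410.85.

$773,410.85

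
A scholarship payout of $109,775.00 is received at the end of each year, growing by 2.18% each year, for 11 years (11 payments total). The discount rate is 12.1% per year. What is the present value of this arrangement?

Periodic rate r = 0.121 per year.
Growing ordinary annuity: PV = PMT₁ × [1 − ((1+g)/(1+r))^n] / (r − g) = 109,775 × [1 − ((1+0.0218)/(1+r))^11] / (r − 0.0218) = $707,251.69.

$707,251.69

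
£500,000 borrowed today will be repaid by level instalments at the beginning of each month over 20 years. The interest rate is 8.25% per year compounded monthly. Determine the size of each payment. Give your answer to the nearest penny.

Level annuity due; solve PV = PMT × [(1 − (1+r)^−n)/r] × (1+r) for PMT.
Periodic rate r = 0.0825/12 per month; n is counted in months.
With n = 240: PMT = 500,000 / ([(1 − (1+r)^−n)/r] × (1+r)) = £4,231.24

£4,231.24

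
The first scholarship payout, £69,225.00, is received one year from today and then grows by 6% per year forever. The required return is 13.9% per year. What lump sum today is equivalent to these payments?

£876,265.82

Periodic rate r = 0.139 per year.
Growing perpetuity (Gordon): PV = PMT₁ / (r − g) = 69,225 / (r − 0.06) = £876,265.82.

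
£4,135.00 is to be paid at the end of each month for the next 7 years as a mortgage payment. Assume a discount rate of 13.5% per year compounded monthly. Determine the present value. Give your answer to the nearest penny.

This is an ordinary annuity: 84 payments of £4,135.00 at the end of each month.
Periodic rate r = 0.135/12 per month; n is counted in months.
PV = PMT × [(1 − (1+r)^−n)/r] = 4,135 × [1 − (1+r)^−84] / r = £223,938.48

£223,938.48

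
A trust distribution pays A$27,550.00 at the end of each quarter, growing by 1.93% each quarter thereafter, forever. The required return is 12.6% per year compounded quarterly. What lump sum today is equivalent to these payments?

A$2,258,196.72

Periodic rate r = 0.126/4 per quarter.
Growing perpetuity (Gordon): PV = PMT₁ / (r − g) = 27,550 / (r − 0.0193) = A$2,258,196.72.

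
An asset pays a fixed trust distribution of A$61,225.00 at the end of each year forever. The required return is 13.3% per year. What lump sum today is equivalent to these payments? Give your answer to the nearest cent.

A$460,338.35

Periodic rate r = 0.133 per year.
Level perpetuity: PV = PMT / r = 61,225 / (0.133) = A$460,338.35.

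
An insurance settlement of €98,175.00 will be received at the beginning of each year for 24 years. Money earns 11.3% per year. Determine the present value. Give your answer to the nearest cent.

€892,928.84

This is an annuity due: 24 payments of €98,175.00 at the beginning of each year.
Periodic rate r = 0.113 per year.
PV = PMT × [(1 − (1+r)^−n)/r] × (1+r) = 98,175 × [1 − (1+r)^−24] / r × (1+r) = €892,928.84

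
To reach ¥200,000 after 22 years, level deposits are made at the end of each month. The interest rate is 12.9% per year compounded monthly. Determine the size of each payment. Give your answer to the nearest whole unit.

Level ordinary annuity; solve FV = PMT × [((1+r)^n − 1)/r] for PMT.
Periodic rate r = 0.129/12 per month; n is counted in months.
With n = 264: PMT = 200,000 / ([((1+r)^n − 1)/r]) = ¥136

¥136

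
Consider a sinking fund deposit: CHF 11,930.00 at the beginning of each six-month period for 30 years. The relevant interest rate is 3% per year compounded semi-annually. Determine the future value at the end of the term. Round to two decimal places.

CHF 1,165,058.41

This is an annuity due: 60 deposits of CHF 11,930.00 at the beginning of each six-month period.
Periodic rate r = 0.03/2 per half-year; n is counted in half-years.
FV = PMT × [((1+r)^n − 1)/r] × (1+r) = 11,930 × [(1+r)^60 − 1] / r × (1+r) = CHF 1,165,058.41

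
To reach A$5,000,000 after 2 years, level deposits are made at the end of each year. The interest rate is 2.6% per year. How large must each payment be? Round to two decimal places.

Level ordinary annuity; solve FV = PMT × [((1+r)^n − 1)/r] for PMT.
Periodic rate r = 0.026 per year.
With n = 2: PMT = 5,000,000 / ([((1+r)^n − 1)/r]) = A$2,467,917.08

A$2,467,917.08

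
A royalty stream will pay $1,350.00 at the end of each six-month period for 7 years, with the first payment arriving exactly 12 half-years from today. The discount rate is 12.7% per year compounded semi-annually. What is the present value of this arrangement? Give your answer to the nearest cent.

$6,238.94

Ordinary annuity of 14 payments, first payment at period 12.
Periodic rate r = 0.127/2 per half-year; n is counted in half-years.
The ordinary-annuity PV formula values the stream one period before the first payment (period 11); discount that back 11 periods:
PV₀ = 1,350 × [1 − (1+r)^−14] / r × (1+r)^−11 = $6,238.94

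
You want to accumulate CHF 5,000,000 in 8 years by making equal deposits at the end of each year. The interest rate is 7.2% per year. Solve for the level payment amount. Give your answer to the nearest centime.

CHF 483,840.15

Level ordinary annuity; solve FV = PMT × [((1+r)^n − 1)/r] for PMT.
Periodic rate r = 0.072 per year.
With n = 8: PMT = 5,000,000 / ([((1+r)^n − 1)/r]) = CHF 483,840.15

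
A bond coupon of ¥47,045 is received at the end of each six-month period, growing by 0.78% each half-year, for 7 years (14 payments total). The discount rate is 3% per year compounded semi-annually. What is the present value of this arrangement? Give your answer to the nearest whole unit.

Periodic rate r = 0.03/2 per half-year; n is counted in half-years.
Growing ordinary annuity: PV = PMT₁ × [1 − ((1+g)/(1+r))^n] / (r − g) = 47,045 × [1 − ((1+0.0078)/(1+r))^14] / (r − 0.0078) = ¥619,810.

¥619,810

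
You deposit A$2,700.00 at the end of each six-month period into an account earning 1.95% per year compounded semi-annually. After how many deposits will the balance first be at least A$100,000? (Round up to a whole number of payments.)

32 payments

Periodic rate r = 0.0195/2 per half-year; n is counted in half-years.
Ordinary annuity FV: 100,000 = 2,700 × [((1+r)^n − 1)/r].
(1+r)^n = 1 + 100,000 × r / 2,700, so n = ln(1 + 100,000·r/2,700) / ln(1+r) = 31.77.
Round up to a whole number of payments: n = 32.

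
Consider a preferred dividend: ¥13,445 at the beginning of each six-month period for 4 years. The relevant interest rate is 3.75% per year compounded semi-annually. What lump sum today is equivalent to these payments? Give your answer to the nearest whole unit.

This is an annuity due: 8 payments of ¥13,445 at the beginning of each six-month period.
Periodic rate r = 0.0375/2 per half-year; n is counted in half-years.
PV = PMT × [(1 − (1+r)^−n)/r] × (1+r) = 13,445 × [1 − (1+r)^−8] / r × (1+r) = ¥100,881

¥100,881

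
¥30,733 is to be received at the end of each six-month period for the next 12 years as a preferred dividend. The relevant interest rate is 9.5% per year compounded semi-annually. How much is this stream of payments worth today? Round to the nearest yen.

This is an ordinary annuity: 24 payments of ¥30,733 at the end of each six-month period.
Periodic rate r = 0.095/2 per half-year; n is counted in half-years.
PV = PMT × [(1 − (1+r)^−n)/r] = 30,733 × [1 − (1+r)^−24] / r = ¥434,581

¥434,581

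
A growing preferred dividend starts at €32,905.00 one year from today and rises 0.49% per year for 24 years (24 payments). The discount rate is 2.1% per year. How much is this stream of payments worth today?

Periodic rate r = 0.021 per year.
Growing ordinary annuity: PV = PMT₁ × [1 − ((1+g)/(1+r))^n] / (r − g) = 32,905 × [1 − ((1+0.0049)/(1+r))^24] / (r − 0.0049) = €648,170.96.

€648,170.96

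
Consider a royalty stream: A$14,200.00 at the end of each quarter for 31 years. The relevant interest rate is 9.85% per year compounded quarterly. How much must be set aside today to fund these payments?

This is an ordinary annuity: 124 payments of A$14,200.00 at the end of each quarter.
Periodic rate r = 0.0985/4 per quarter; n is counted in quarters.
PV = PMT × [(1 − (1+r)^−n)/r] = 14,200 × [1 − (1+r)^−124] / r = A$548,410.15

A$548,410.15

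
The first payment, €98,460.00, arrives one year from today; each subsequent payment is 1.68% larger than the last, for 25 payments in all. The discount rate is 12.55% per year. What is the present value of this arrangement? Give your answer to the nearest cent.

€834,299.85

Periodic rate r = 0.1255 per year.
Growing ordinary annuity: PV = PMT₁ × [1 − ((1+g)/(1+r))^n] / (r − g) = 98,460 × [1 − ((1+0.0168)/(1+r))^25] / (r − 0.0168) = €834,299.85.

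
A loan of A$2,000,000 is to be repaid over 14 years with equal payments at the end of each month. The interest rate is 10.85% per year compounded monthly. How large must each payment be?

A$23,196.56

Level ordinary annuity; solve PV = PMT × [(1 − (1+r)^−n)/r] for PMT.
Periodic rate r = 0.1085/12 per month; n is counted in months.
With n = 168: PMT = 2,000,000 / ([(1 − (1+r)^−n)/r]) = A$23,196.56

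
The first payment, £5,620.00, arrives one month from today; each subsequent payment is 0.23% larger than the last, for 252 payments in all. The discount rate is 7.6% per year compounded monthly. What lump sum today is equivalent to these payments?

£886,920.49

Periodic rate r = 0.076/12 per month; n is counted in months.
Growing ordinary annuity: PV = PMT₁ × [1 − ((1+g)/(1+r))^n] / (r − g) = 5,620 × [1 − ((1+0.0023)/(1+r))^252] / (r − 0.0023) = £886,920.49.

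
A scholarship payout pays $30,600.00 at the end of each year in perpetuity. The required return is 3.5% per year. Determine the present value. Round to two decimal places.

$874,285.71

Periodic rate r = 0.035 per year.
Level perpetuity: PV = PMT / r = 30,600 / (0.035) = $874,285.71.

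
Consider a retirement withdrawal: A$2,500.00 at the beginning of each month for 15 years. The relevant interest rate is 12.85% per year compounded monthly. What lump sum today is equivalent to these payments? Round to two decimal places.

A$201,274.05

This is an annuity due: 180 payments of A$2,500.00 at the beginning of each month.
Periodic rate r = 0.1285/12 per month; n is counted in months.
PV = PMT × [(1 − (1+r)^−n)/r] × (1+r) = 2,500 × [1 − (1+r)^−180] / r × (1+r) = A$201,274.05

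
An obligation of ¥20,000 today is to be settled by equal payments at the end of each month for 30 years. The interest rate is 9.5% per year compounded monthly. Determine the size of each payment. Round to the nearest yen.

¥168

Level ordinary annuity; solve PV = PMT × [(1 − (1+r)^−n)/r] for PMT.
Periodic rate r = 0.095/12 per month; n is counted in months.
With n = 360: PMT = 20,000 / ([(1 − (1+r)^−n)/r]) = ¥168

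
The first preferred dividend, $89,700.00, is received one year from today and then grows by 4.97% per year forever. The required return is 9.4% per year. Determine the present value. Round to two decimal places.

Periodic rate r = 0.094 per year.
Growing perpetuity (Gordon): PV = PMT₁ / (r − g) = 89,700 / (r − 0.0497) = $2,024,830.70.

$2,024,830.70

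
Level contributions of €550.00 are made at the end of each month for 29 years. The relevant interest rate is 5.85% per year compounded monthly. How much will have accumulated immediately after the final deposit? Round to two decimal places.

€500,063.89

This is an ordinary annuity: 348 deposits of €550.00 at the end of each month.
Periodic rate r = 0.0585/12 per month; n is counted in months.
FV = PMT × [((1+r)^n − 1)/r] = 550 × [(1+r)^348 − 1] / r = €500,063.89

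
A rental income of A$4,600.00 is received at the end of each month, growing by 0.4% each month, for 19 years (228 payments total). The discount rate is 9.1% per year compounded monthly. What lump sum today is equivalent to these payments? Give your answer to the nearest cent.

Periodic rate r = 0.091/12 per month; n is counted in months.
Growing ordinary annuity: PV = PMT₁ × [1 − ((1+g)/(1+r))^n] / (r − g) = 4,600 × [1 − ((1+0.004)/(1+r))^228] / (r − 0.004) = A$713,957.18.

A$713,957.18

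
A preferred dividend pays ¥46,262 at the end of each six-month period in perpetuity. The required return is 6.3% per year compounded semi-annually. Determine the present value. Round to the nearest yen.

Periodic rate r = 0.063/2 per half-year.
Level perpetuity: PV = PMT / r = 46,262 / (0.063/2) = ¥1,468,635.

¥1,468,635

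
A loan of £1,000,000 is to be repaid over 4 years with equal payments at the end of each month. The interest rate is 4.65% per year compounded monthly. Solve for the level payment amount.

£22,871.08

Level ordinary annuity; solve PV = PMT × [(1 − (1+r)^−n)/r] for PMT.
Periodic rate r = 0.0465/12 per month; n is counted in months.
With n = 48: PMT = 1,000,000 / ([(1 − (1+r)^−n)/r]) = £22,871.08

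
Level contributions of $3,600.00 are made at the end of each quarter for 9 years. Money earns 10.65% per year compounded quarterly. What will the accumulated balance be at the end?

$212,996.92

This is an ordinary annuity: 36 deposits of $3,600.00 at the end of each quarter.
Periodic rate r = 0.1065/4 per quarter; n is counted in quarters.
FV = PMT × [((1+r)^n − 1)/r] = 3,600 × [(1+r)^36 − 1] / r = $212,996.92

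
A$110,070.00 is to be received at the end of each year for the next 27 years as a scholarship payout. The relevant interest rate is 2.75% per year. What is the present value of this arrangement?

A$2,078,448.96

This is an ordinary annuity: 27 payments of A$110,070.00 at the end of each year.
Periodic rate r = 0.0275 per year.
PV = PMT × [(1 − (1+r)^−n)/r] = 110,070 × [1 − (1+r)^−27] / r = A$2,078,448.96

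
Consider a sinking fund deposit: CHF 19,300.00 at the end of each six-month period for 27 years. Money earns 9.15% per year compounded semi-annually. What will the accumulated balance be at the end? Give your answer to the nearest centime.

This is an ordinary annuity: 54 deposits of CHF 19,300.00 at the end of each six-month period.
Periodic rate r = 0.0915/2 per half-year; n is counted in half-years.
FV = PMT × [((1+r)^n − 1)/r] = 19,300 × [(1+r)^54 − 1] / r = CHF 4,301,723.07

CHF 4,301,723.07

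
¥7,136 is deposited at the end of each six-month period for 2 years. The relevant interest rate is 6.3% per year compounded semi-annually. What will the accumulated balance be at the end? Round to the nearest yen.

This is an ordinary annuity: 4 deposits of ¥7,136 at the end of each six-month period.
Periodic rate r = 0.063/2 per half-year; n is counted in half-years.
FV = PMT × [((1+r)^n − 1)/r] = 7,136 × [(1+r)^4 − 1] / r = ¥29,921

¥29,921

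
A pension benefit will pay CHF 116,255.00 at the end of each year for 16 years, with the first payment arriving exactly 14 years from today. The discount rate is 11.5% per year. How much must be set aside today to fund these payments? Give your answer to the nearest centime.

CHF 202,523.17

Ordinary annuity of 16 payments, first payment at period 14.
Periodic rate r = 0.115 per year.
The ordinary-annuity PV formula values the stream one period before the first payment (period 13); discount that back 13 periods:
PV₀ = 116,255 × [1 − (1+r)^−16] / r × (1+r)^−13 = CHF 202,523.17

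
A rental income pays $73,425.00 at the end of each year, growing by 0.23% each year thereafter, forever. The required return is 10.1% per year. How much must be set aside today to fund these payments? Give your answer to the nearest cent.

$743,920.97

Periodic rate r = 0.101 per year.
Growing perpetuity (Gordon): PV = PMT₁ / (r − g) = 73,425 / (r − 0.0023) = $743,920.97.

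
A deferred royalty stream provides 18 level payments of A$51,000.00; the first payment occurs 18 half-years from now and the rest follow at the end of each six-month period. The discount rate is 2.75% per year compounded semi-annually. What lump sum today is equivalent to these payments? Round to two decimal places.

A$640,861.52

Ordinary annuity of 18 payments, first payment at period 18.
Periodic rate r = 0.0275/2 per half-year; n is counted in half-years.
The ordinary-annuity PV formula values the stream one period before the first payment (period 17); discount that back 17 periods:
PV₀ = 51,000 × [1 − (1+r)^−18] / r × (1+r)^−17 = A$640,861.52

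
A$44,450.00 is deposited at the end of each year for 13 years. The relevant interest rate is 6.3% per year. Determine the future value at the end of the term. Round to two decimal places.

A$855,662.82

This is an ordinary annuity: 13 deposits of A$44,450.00 at the end of each year.
Periodic rate r = 0.063 per year.
FV = PMT × [((1+r)^n − 1)/r] = 44,450 × [(1+r)^13 − 1] / r = A$855,662.82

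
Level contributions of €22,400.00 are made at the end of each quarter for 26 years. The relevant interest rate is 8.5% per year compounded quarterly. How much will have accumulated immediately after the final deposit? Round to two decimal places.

This is an ordinary annuity: 104 deposits of €22,400.00 at the end of each quarter.
Periodic rate r = 0.085/4 per quarter; n is counted in quarters.
FV = PMT × [((1+r)^n − 1)/r] = 22,400 × [(1+r)^104 − 1] / r = €8,334,989.95

€8,334,989.95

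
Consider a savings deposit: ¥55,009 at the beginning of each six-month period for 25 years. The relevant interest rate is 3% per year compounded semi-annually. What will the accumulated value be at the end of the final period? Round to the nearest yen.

¥4,114,017

This is an annuity due: 50 deposits of ¥55,009 at the beginning of each six-month period.
Periodic rate r = 0.03/2 per half-year; n is counted in half-years.
FV = PMT × [((1+r)^n − 1)/r] × (1+r) = 55,009 × [(1+r)^50 − 1] / r × (1+r) = ¥4,114,017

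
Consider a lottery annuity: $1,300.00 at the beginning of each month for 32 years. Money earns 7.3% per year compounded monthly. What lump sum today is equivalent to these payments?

This is an annuity due: 384 payments of $1,300.00 at the beginning of each month.
Periodic rate r = 0.073/12 per month; n is counted in months.
PV = PMT × [(1 − (1+r)^−n)/r] × (1+r) = 1,300 × [1 − (1+r)^−384] / r × (1+r) = $194,057.64

$194,057.64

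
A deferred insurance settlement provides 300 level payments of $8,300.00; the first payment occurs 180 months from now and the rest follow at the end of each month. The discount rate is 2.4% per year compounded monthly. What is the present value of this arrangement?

Ordinary annuity of 300 payments, first payment at period 180.
Periodic rate r = 0.024/12 per month; n is counted in months.
The ordinary-annuity PV formula values the stream one period before the first payment (period 179); discount that back 179 periods:
PV₀ = 8,300 × [1 − (1+r)^−300] / r × (1+r)^−179 = $1,308,480.00

$1,308,480.00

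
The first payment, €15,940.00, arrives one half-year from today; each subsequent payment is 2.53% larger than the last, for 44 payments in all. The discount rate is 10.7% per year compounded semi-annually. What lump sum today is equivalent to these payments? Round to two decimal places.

€393,946.57

Periodic rate r = 0.107/2 per half-year; n is counted in half-years.
Growing ordinary annuity: PV = PMT₁ × [1 − ((1+g)/(1+r))^n] / (r − g) = 15,940 × [1 − ((1+0.0253)/(1+r))^44] / (r − 0.0253) = €393,946.57.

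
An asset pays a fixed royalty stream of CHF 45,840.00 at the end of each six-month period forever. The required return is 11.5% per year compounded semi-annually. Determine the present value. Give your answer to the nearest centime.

Periodic rate r = 0.115/2 per half-year.
Level perpetuity: PV = PMT / r = 45,840 / (0.115/2) = CHF 797,217.39.

CHF 797,217.39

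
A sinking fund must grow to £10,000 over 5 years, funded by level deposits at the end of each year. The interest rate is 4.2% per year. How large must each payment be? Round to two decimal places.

£1,838.91

Level ordinary annuity; solve FV = PMT × [((1+r)^n − 1)/r] for PMT.
Periodic rate r = 0.042 per year.
With n = 5: PMT = 10,000 / ([((1+r)^n − 1)/r]) = £1,838.91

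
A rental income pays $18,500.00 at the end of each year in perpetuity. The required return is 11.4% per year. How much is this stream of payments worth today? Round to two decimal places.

Periodic rate r = 0.114 per year.
Level perpetuity: PV = PMT / r = 18,500 / (0.114) = $162,280.70.

$162,280.70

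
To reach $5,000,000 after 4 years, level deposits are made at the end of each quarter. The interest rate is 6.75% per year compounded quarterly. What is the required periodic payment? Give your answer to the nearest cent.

$274,822.22

Level ordinary annuity; solve FV = PMT × [((1+r)^n − 1)/r] for PMT.
Periodic rate r = 0.0675/4 per quarter; n is counted in quarters.
With n = 16: PMT = 5,000,000 / ([((1+r)^n − 1)/r]) = $274,822.22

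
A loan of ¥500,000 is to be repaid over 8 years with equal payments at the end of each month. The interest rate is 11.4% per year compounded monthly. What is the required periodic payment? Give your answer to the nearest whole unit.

¥7,962

Level ordinary annuity; solve PV = PMT × [(1 − (1+r)^−n)/r] for PMT.
Periodic rate r = 0.114/12 per month; n is counted in months.
With n = 96: PMT = 500,000 / ([(1 − (1+r)^−n)/r]) = ¥7,962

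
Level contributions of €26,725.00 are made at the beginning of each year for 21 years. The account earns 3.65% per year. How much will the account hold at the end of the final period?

€852,283.73

This is an annuity due: 21 deposits of €26,725.00 at the beginning of each year.
Periodic rate r = 0.0365 per year.
FV = PMT × [((1+r)^n − 1)/r] × (1+r) = 26,725 × [(1+r)^21 − 1] / r × (1+r) = €852,283.73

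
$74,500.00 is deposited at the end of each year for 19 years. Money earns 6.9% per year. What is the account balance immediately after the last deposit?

This is an ordinary annuity: 19 deposits of $74,500.00 at the end of each year.
Periodic rate r = 0.069 per year.
FV = PMT × [((1+r)^n − 1)/r] = 74,500 × [(1+r)^19 − 1] / r = $2,756,333.86

$2,756,333.86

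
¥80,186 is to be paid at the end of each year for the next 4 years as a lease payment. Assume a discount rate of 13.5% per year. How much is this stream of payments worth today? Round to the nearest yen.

This is an ordinary annuity: 4 payments of ¥80,186 at the end of each year.
Periodic rate r = 0.135 per year.
PV = PMT × [(1 − (1+r)^−n)/r] = 80,186 × [1 − (1+r)^−4] / r = ¥236,054

¥236,054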